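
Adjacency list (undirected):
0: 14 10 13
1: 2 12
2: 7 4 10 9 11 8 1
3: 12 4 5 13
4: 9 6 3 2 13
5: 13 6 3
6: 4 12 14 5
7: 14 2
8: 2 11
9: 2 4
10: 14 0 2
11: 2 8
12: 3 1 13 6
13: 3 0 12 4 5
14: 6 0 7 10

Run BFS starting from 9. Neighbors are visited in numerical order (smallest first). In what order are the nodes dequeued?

9 → 2 → 4 → 1 → 7 → 8 → 10 → 11 → 3 → 6 → 13 → 12 → 14 → 0 → 5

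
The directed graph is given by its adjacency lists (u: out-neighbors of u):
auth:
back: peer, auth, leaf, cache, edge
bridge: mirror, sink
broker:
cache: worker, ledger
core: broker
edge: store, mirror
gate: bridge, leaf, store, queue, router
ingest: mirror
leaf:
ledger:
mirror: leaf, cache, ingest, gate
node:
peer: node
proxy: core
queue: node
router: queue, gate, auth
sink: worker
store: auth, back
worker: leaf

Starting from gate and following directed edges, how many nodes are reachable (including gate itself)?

BFS from gate visits: gate, bridge, leaf, store, queue, router, mirror, sink, auth, back, node, cache, ingest, worker, peer, edge, ledger
Reachable nodes: 17 of 20 total.

17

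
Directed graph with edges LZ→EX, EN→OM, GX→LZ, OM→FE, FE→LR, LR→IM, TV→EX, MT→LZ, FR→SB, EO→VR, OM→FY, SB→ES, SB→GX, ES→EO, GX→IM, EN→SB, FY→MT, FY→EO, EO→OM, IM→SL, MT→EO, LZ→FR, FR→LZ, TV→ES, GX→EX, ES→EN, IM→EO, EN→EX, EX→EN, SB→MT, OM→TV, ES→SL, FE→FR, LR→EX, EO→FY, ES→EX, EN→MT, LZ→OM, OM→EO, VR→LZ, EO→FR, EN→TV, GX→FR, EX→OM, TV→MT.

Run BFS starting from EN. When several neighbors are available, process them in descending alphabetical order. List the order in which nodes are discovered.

Visit EN; enqueue TV, SB, OM, MT, EX → queue [TV, SB, OM, MT, EX]
Visit TV; enqueue ES → queue [SB, OM, MT, EX, ES]
Visit SB; enqueue GX → queue [OM, MT, EX, ES, GX]
Visit OM; enqueue FY, FE, EO → queue [MT, EX, ES, GX, FY, FE, EO]
Visit MT; enqueue LZ → queue [EX, ES, GX, FY, FE, EO, LZ]
Visit EX → queue [ES, GX, FY, FE, EO, LZ]
Visit ES; enqueue SL → queue [GX, FY, FE, EO, LZ, SL]
Visit GX; enqueue IM, FR → queue [FY, FE, EO, LZ, SL, IM, FR]
Visit FY → queue [FE, EO, LZ, SL, IM, FR]
Visit FE; enqueue LR → queue [EO, LZ, SL, IM, FR, LR]
Visit EO; enqueue VR → queue [LZ, SL, IM, FR, LR, VR]
Visit LZ → queue [SL, IM, FR, LR, VR]
Visit SL → queue [IM, FR, LR, VR]
Visit IM → queue [FR, LR, VR]
Visit FR → queue [LR, VR]
Visit LR → queue [VR]
Visit VR → queue []

EN TV SB OM MT EX ES GX FY FE EO LZ SL IM FR LR VR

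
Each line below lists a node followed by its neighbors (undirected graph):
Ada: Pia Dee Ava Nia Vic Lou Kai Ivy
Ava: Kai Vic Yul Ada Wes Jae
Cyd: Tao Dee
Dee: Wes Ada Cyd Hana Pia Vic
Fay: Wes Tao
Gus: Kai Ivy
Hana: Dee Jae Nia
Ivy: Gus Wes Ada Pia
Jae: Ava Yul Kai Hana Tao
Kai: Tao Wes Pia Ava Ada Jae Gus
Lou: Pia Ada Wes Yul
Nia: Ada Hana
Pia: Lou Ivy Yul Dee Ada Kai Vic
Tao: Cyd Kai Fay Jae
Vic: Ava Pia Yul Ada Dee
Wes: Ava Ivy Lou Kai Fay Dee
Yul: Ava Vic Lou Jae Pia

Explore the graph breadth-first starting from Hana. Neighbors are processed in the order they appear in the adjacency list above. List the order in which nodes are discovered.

Hana -> Dee -> Jae -> Nia -> Wes -> Ada -> Cyd -> Pia -> Vic -> Ava -> Yul -> Kai -> Tao -> Ivy -> Lou -> Fay -> Gus

Visit Hana; enqueue Dee, Jae, Nia → queue [Dee, Jae, Nia]
Visit Dee; enqueue Wes, Ada, Cyd, Pia, Vic → queue [Jae, Nia, Wes, Ada, Cyd, Pia, Vic]
Visit Jae; enqueue Ava, Yul, Kai, Tao → queue [Nia, Wes, Ada, Cyd, Pia, Vic, Ava, Yul, Kai, Tao]
Visit Nia → queue [Wes, Ada, Cyd, Pia, Vic, Ava, Yul, Kai, Tao]
Visit Wes; enqueue Ivy, Lou, Fay → queue [Ada, Cyd, Pia, Vic, Ava, Yul, Kai, Tao, Ivy, Lou, Fay]
Visit Ada → queue [Cyd, Pia, Vic, Ava, Yul, Kai, Tao, Ivy, Lou, Fay]
Visit Cyd → queue [Pia, Vic, Ava, Yul, Kai, Tao, Ivy, Lou, Fay]
Visit Pia → queue [Vic, Ava, Yul, Kai, Tao, Ivy, Lou, Fay]
Visit Vic → queue [Ava, Yul, Kai, Tao, Ivy, Lou, Fay]
Visit Ava → queue [Yul, Kai, Tao, Ivy, Lou, Fay]
Visit Yul → queue [Kai, Tao, Ivy, Lou, Fay]
Visit Kai; enqueue Gus → queue [Tao, Ivy, Lou, Fay, Gus]
Visit Tao → queue [Ivy, Lou, Fay, Gus]
Visit Ivy → queue [Lou, Fay, Gus]
Visit Lou → queue [Fay, Gus]
Visit Fay → queue [Gus]
Visit Gus → queue []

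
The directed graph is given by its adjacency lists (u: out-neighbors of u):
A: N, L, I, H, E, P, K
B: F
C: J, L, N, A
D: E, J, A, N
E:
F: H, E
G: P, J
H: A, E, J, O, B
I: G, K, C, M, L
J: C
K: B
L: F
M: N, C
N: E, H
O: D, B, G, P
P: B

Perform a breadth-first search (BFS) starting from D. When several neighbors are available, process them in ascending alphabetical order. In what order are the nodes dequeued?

D, A, E, J, N, H, I, K, L, P, C, B, O, G, M, F

Visit D; enqueue A, E, J, N → queue [A, E, J, N]
Visit A; enqueue H, I, K, L, P → queue [E, J, N, H, I, K, L, P]
Visit E → queue [J, N, H, I, K, L, P]
Visit J; enqueue C → queue [N, H, I, K, L, P, C]
Visit N → queue [H, I, K, L, P, C]
Visit H; enqueue B, O → queue [I, K, L, P, C, B, O]
Visit I; enqueue G, M → queue [K, L, P, C, B, O, G, M]
Visit K → queue [L, P, C, B, O, G, M]
Visit L; enqueue F → queue [P, C, B, O, G, M, F]
Visit P → queue [C, B, O, G, M, F]
Visit C → queue [B, O, G, M, F]
Visit B → queue [O, G, M, F]
Visit O → queue [G, M, F]
Visit G → queue [M, F]
Visit M → queue [F]
Visit F → queue []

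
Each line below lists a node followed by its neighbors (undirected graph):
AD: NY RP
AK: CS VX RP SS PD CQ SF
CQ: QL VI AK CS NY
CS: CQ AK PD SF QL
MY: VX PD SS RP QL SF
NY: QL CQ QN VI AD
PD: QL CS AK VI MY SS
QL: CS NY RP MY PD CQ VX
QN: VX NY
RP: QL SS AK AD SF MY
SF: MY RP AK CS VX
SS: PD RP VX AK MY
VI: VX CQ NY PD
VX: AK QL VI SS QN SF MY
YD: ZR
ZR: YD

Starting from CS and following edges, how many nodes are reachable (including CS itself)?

BFS from CS visits: CS, AK, CQ, PD, QL, SF, RP, SS, VX, NY, VI, MY, AD, QN
Reachable nodes: 14 of 16 total.

14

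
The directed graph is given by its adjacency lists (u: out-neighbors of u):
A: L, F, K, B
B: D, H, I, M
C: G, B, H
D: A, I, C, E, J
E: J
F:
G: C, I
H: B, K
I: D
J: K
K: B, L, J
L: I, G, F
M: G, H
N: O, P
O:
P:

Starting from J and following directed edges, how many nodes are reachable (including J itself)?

13

BFS from J visits: J, K, L, B, I, G, F, M, H, D, C, E, A
Reachable nodes: 13 of 16 total.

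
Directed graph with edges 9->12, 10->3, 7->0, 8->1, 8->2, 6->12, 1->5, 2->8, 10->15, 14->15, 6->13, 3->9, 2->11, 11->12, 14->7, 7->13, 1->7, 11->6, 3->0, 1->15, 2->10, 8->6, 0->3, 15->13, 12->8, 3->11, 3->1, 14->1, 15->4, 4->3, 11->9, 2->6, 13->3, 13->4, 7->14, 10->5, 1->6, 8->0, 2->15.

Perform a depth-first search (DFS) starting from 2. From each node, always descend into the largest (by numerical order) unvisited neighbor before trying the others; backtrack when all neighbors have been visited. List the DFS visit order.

2 → 15 → 13 → 4 → 3 → 11 → 12 → 8 → 6 → 1 → 7 → 14 → 0 → 5 → 9 → 10

Visit 2
2 → 15
15 → 13
13 → 4
4 → 3
3 → 11
11 → 12
12 → 8
8 → 6
8 → 1
1 → 7
7 → 14
7 → 0
1 → 5
11 → 9
2 → 10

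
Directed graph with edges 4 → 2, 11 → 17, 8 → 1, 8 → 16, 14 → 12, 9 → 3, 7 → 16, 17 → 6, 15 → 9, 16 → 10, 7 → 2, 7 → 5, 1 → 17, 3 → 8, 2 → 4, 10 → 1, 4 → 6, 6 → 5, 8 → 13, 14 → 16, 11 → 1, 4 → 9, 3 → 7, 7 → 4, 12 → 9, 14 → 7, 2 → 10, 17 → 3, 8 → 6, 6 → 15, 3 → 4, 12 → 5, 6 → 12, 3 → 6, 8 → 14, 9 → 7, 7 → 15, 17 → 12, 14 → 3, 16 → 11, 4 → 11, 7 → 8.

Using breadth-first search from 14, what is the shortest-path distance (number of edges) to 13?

3

Level 0: 14
Level 1: 3, 7, 12, 16
Level 2: 2, 4, 5, 6, 8, 9, 10, 11, 15
Level 3: 1, 13, 17
13 first appears at level 3.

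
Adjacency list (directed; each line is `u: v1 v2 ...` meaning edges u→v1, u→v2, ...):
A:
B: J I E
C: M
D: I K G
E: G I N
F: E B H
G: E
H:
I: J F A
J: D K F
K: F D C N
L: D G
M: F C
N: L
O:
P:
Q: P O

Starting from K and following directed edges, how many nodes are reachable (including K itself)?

BFS from K visits: K, N, F, D, C, L, H, E, B, I, G, M, J, A
Reachable nodes: 14 of 17 total.

14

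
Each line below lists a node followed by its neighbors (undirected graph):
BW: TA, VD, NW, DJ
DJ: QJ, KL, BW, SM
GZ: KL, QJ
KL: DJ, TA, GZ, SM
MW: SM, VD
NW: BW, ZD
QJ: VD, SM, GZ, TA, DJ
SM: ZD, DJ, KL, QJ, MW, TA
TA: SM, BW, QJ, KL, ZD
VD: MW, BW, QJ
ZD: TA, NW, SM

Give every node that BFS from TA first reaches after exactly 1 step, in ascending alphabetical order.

BW, KL, QJ, SM, ZD

Level 0: TA
Level 1: BW, KL, QJ, SM, ZD
Level 2: DJ, GZ, MW, NW, VD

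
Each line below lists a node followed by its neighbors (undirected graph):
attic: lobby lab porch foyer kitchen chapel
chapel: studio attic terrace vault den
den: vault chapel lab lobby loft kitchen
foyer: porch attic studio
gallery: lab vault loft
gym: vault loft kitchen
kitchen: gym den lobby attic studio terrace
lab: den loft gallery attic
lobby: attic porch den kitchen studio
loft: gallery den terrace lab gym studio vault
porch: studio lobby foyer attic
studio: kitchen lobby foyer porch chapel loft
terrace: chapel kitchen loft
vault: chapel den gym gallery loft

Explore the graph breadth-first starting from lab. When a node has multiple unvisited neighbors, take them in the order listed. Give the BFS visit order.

lab den loft gallery attic vault chapel lobby kitchen terrace gym studio porch foyer

Visit lab; enqueue den, loft, gallery, attic → queue [den, loft, gallery, attic]
Visit den; enqueue vault, chapel, lobby, kitchen → queue [loft, gallery, attic, vault, chapel, lobby, kitchen]
Visit loft; enqueue terrace, gym, studio → queue [gallery, attic, vault, chapel, lobby, kitchen, terrace, gym, studio]
Visit gallery → queue [attic, vault, chapel, lobby, kitchen, terrace, gym, studio]
Visit attic; enqueue porch, foyer → queue [vault, chapel, lobby, kitchen, terrace, gym, studio, porch, foyer]
Visit vault → queue [chapel, lobby, kitchen, terrace, gym, studio, porch, foyer]
Visit chapel → queue [lobby, kitchen, terrace, gym, studio, porch, foyer]
Visit lobby → queue [kitchen, terrace, gym, studio, porch, foyer]
Visit kitchen → queue [terrace, gym, studio, porch, foyer]
Visit terrace → queue [gym, studio, porch, foyer]
Visit gym → queue [studio, porch, foyer]
Visit studio → queue [porch, foyer]
Visit porch → queue [foyer]
Visit foyer → queue []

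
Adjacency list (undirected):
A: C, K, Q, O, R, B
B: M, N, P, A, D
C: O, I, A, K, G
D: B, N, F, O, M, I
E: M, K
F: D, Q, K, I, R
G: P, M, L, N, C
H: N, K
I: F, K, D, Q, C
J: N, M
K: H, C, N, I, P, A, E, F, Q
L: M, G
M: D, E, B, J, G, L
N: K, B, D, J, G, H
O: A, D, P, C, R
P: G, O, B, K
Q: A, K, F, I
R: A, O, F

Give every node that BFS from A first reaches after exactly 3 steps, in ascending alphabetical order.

Level 0: A
Level 1: B, C, K, O, Q, R
Level 2: D, E, F, G, H, I, M, N, P
Level 3: J, L

J, L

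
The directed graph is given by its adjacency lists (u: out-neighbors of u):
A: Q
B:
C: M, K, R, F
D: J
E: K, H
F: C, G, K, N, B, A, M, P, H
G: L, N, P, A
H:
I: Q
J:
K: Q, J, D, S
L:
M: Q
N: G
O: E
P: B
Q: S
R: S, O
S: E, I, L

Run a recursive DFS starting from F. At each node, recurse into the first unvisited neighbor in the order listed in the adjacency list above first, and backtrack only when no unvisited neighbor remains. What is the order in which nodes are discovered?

Visit F
F → C
C → M
M → Q
Q → S
S → E
E → K
K → J
K → D
E → H
S → I
S → L
C → R
R → O
F → G
G → N
G → P
P → B
G → A

F C M Q S E K J D H I L R O G N P B A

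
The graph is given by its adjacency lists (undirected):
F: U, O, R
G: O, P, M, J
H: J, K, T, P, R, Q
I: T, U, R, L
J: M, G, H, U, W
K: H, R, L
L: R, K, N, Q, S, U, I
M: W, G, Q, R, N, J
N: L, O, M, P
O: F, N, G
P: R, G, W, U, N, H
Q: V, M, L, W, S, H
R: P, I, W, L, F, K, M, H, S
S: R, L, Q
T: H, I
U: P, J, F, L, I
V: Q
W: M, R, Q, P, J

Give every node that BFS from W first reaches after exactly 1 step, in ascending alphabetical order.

J, M, P, Q, R

Level 0: W
Level 1: J, M, P, Q, R
Level 2: F, G, H, I, K, L, N, S, U, V
Level 3: O, T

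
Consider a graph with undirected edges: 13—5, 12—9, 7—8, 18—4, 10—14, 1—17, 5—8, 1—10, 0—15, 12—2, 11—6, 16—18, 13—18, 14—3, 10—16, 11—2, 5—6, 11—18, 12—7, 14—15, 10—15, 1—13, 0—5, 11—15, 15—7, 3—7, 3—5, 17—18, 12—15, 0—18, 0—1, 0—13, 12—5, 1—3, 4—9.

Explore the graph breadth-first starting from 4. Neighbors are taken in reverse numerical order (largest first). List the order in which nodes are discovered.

4 -> 18 -> 9 -> 17 -> 16 -> 13 -> 11 -> 0 -> 12 -> 1 -> 10 -> 5 -> 15 -> 6 -> 2 -> 7 -> 3 -> 14 -> 8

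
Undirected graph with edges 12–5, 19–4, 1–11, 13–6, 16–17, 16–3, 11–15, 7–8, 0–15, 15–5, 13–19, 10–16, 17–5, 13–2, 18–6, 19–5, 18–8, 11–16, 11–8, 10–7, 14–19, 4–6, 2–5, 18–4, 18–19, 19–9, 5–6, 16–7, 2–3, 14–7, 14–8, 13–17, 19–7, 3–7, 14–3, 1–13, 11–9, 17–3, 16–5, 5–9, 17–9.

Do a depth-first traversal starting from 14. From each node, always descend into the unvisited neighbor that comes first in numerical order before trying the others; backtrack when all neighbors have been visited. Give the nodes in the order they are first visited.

Visit 14
14 → 3
3 → 2
2 → 5
5 → 6
6 → 4
4 → 18
18 → 8
8 → 7
7 → 10
10 → 16
16 → 11
11 → 1
1 → 13
13 → 17
17 → 9
9 → 19
11 → 15
15 → 0
5 → 12

14, 3, 2, 5, 6, 4, 18, 8, 7, 10, 16, 11, 1, 13, 17, 9, 19, 15, 0, 12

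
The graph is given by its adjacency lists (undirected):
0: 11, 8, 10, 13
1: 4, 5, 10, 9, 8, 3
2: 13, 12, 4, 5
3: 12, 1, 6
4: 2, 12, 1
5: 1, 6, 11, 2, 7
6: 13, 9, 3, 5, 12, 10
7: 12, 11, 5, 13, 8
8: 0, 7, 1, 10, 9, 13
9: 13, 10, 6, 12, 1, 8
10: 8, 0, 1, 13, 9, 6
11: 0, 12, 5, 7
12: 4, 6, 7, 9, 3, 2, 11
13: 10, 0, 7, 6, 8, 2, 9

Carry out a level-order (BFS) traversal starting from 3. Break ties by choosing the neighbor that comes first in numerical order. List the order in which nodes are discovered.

Visit 3; enqueue 1, 6, 12 → queue [1, 6, 12]
Visit 1; enqueue 4, 5, 8, 9, 10 → queue [6, 12, 4, 5, 8, 9, 10]
Visit 6; enqueue 13 → queue [12, 4, 5, 8, 9, 10, 13]
Visit 12; enqueue 2, 7, 11 → queue [4, 5, 8, 9, 10, 13, 2, 7, 11]
Visit 4 → queue [5, 8, 9, 10, 13, 2, 7, 11]
Visit 5 → queue [8, 9, 10, 13, 2, 7, 11]
Visit 8; enqueue 0 → queue [9, 10, 13, 2, 7, 11, 0]
Visit 9 → queue [10, 13, 2, 7, 11, 0]
Visit 10 → queue [13, 2, 7, 11, 0]
Visit 13 → queue [2, 7, 11, 0]
Visit 2 → queue [7, 11, 0]
Visit 7 → queue [11, 0]
Visit 11 → queue [0]
Visit 0 → queue []

3, 1, 6, 12, 4, 5, 8, 9, 10, 13, 2, 7, 11, 0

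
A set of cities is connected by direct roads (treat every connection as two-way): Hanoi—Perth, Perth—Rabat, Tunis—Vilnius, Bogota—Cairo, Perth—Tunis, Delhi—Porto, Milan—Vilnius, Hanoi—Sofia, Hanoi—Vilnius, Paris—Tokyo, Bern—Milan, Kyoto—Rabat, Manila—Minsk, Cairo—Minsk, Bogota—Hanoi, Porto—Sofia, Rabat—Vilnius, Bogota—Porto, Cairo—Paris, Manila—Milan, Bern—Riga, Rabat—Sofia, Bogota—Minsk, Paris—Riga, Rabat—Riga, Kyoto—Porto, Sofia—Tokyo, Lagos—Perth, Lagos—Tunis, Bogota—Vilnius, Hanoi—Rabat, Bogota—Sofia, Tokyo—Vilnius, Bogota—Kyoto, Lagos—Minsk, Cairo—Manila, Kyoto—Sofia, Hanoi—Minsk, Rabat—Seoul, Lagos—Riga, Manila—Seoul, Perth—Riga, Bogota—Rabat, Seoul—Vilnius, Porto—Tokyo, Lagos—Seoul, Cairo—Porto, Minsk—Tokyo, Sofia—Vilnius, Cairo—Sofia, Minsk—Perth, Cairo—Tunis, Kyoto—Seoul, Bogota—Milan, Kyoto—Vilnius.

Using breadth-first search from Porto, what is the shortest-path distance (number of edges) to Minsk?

2

Level 0: Porto
Level 1: Bogota, Cairo, Delhi, Kyoto, Sofia, Tokyo
Level 2: Hanoi, Manila, Milan, Minsk, Paris, Rabat, Seoul, Tunis, Vilnius
Level 3: Bern, Lagos, Perth, Riga
Minsk first appears at level 2.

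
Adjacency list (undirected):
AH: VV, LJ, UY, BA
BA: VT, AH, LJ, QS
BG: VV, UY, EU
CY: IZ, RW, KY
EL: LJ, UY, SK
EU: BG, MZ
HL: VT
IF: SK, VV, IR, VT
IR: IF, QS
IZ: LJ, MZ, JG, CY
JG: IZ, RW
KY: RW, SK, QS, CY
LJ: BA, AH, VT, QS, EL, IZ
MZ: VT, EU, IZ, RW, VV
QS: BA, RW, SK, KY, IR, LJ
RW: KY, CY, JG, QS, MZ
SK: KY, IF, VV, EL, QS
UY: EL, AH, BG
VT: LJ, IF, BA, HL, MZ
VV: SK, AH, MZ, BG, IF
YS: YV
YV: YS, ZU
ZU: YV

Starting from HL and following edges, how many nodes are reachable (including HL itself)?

20

BFS from HL visits: HL, VT, BA, IF, LJ, MZ, AH, QS, IR, SK, VV, EL, IZ, EU, RW, UY, KY, BG, CY, JG
Reachable nodes: 20 of 23 total.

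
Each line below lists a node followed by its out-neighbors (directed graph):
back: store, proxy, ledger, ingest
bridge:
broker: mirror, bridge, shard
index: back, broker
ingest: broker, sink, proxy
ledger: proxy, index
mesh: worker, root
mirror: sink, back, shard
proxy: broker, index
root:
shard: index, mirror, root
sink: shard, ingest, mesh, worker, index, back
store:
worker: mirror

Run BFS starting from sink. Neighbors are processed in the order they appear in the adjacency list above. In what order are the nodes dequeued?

Visit sink; enqueue shard, ingest, mesh, worker, index, back → queue [shard, ingest, mesh, worker, index, back]
Visit shard; enqueue mirror, root → queue [ingest, mesh, worker, index, back, mirror, root]
Visit ingest; enqueue broker, proxy → queue [mesh, worker, index, back, mirror, root, broker, proxy]
Visit mesh → queue [worker, index, back, mirror, root, broker, proxy]
Visit worker → queue [index, back, mirror, root, broker, proxy]
Visit index → queue [back, mirror, root, broker, proxy]
Visit back; enqueue store, ledger → queue [mirror, root, broker, proxy, store, ledger]
Visit mirror → queue [root, broker, proxy, store, ledger]
Visit root → queue [broker, proxy, store, ledger]
Visit broker; enqueue bridge → queue [proxy, store, ledger, bridge]
Visit proxy → queue [store, ledger, bridge]
Visit store → queue [ledger, bridge]
Visit ledger → queue [bridge]
Visit bridge → queue []

sink, shard, ingest, mesh, worker, index, back, mirror, root, broker, proxy, store, ledger, bridge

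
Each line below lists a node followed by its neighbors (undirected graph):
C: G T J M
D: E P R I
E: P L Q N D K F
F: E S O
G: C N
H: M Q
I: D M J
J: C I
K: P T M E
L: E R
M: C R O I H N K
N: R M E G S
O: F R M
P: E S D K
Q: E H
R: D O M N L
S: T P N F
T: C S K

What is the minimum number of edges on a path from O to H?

Level 0: O
Level 1: F, M, R
Level 2: C, D, E, H, I, K, L, N, S
Level 3: G, J, P, Q, T
H first appears at level 2.

2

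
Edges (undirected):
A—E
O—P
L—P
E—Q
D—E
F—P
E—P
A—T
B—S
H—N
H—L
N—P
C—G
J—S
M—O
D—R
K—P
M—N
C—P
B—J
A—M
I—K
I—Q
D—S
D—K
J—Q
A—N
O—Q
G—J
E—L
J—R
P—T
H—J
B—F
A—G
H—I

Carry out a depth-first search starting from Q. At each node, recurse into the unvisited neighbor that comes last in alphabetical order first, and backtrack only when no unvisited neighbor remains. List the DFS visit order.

Visit Q
Q → O
O → P
P → T
T → A
A → N
N → M
N → H
H → L
L → E
E → D
D → S
S → J
J → R
J → G
G → C
J → B
B → F
D → K
K → I

Q → O → P → T → A → N → M → H → L → E → D → S → J → R → G → C → B → F → K → I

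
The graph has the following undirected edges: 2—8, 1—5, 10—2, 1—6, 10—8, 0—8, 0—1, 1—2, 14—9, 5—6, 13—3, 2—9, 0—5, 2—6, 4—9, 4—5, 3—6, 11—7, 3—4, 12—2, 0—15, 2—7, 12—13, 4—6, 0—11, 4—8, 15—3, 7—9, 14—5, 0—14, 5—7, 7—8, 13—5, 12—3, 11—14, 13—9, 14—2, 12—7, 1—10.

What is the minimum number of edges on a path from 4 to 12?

2

Level 0: 4
Level 1: 3, 5, 6, 8, 9
Level 2: 0, 1, 2, 7, 10, 12, 13, 14, 15
Level 3: 11
12 first appears at level 2.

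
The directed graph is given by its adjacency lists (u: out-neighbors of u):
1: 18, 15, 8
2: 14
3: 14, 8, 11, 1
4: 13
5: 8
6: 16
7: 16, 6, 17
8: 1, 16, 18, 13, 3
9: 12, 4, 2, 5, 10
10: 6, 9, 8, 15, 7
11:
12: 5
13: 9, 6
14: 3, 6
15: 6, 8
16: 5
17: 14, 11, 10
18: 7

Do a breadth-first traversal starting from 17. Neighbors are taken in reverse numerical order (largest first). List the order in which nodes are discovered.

17, 14, 11, 10, 6, 3, 15, 9, 8, 7, 16, 1, 12, 5, 4, 2, 18, 13

Visit 17; enqueue 14, 11, 10 → queue [14, 11, 10]
Visit 14; enqueue 6, 3 → queue [11, 10, 6, 3]
Visit 11 → queue [10, 6, 3]
Visit 10; enqueue 15, 9, 8, 7 → queue [6, 3, 15, 9, 8, 7]
Visit 6; enqueue 16 → queue [3, 15, 9, 8, 7, 16]
Visit 3; enqueue 1 → queue [15, 9, 8, 7, 16, 1]
Visit 15 → queue [9, 8, 7, 16, 1]
Visit 9; enqueue 12, 5, 4, 2 → queue [8, 7, 16, 1, 12, 5, 4, 2]
Visit 8; enqueue 18, 13 → queue [7, 16, 1, 12, 5, 4, 2, 18, 13]
Visit 7 → queue [16, 1, 12, 5, 4, 2, 18, 13]
Visit 16 → queue [1, 12, 5, 4, 2, 18, 13]
Visit 1 → queue [12, 5, 4, 2, 18, 13]
Visit 12 → queue [5, 4, 2, 18, 13]
Visit 5 → queue [4, 2, 18, 13]
Visit 4 → queue [2, 18, 13]
Visit 2 → queue [18, 13]
Visit 18 → queue [13]
Visit 13 → queue []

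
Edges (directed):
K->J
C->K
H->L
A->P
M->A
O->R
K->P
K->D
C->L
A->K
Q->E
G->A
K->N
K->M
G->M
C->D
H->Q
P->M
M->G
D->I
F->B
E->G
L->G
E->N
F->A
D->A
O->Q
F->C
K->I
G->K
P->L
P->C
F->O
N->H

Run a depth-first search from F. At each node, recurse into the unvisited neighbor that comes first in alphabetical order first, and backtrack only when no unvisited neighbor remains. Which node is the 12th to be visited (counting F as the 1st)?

Visit F
F → A
A → K
K → D
D → I
K → J
K → M
M → G
K → N
N → H
H → L
H → Q
Q → E
K → P
P → C
F → B
F → O
O → R

Visit order: F, A, K, D, I, J, M, G, N, H, L, Q, E, P, C, B, O, R

Q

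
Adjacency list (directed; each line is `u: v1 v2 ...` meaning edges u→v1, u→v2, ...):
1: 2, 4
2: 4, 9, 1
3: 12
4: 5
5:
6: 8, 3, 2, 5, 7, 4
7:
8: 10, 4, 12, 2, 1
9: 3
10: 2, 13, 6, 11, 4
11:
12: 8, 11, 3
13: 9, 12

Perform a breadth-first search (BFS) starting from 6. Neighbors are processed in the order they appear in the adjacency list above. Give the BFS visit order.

6 → 8 → 3 → 2 → 5 → 7 → 4 → 10 → 12 → 1 → 9 → 13 → 11

Visit 6; enqueue 8, 3, 2, 5, 7, 4 → queue [8, 3, 2, 5, 7, 4]
Visit 8; enqueue 10, 12, 1 → queue [3, 2, 5, 7, 4, 10, 12, 1]
Visit 3 → queue [2, 5, 7, 4, 10, 12, 1]
Visit 2; enqueue 9 → queue [5, 7, 4, 10, 12, 1, 9]
Visit 5 → queue [7, 4, 10, 12, 1, 9]
Visit 7 → queue [4, 10, 12, 1, 9]
Visit 4 → queue [10, 12, 1, 9]
Visit 10; enqueue 13, 11 → queue [12, 1, 9, 13, 11]
Visit 12 → queue [1, 9, 13, 11]
Visit 1 → queue [9, 13, 11]
Visit 9 → queue [13, 11]
Visit 13 → queue [11]
Visit 11 → queue []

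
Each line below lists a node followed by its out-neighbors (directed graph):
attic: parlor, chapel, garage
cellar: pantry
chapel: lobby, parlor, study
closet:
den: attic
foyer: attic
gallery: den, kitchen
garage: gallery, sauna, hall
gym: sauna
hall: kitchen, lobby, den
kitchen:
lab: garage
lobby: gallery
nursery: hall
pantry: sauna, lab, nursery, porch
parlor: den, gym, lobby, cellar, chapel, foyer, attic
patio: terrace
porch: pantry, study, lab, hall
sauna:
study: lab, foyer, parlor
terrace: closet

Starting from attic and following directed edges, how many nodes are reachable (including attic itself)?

18

BFS from attic visits: attic, parlor, chapel, garage, den, gym, lobby, cellar, foyer, study, gallery, sauna, hall, pantry, lab, kitchen, nursery, porch
Reachable nodes: 18 of 21 total.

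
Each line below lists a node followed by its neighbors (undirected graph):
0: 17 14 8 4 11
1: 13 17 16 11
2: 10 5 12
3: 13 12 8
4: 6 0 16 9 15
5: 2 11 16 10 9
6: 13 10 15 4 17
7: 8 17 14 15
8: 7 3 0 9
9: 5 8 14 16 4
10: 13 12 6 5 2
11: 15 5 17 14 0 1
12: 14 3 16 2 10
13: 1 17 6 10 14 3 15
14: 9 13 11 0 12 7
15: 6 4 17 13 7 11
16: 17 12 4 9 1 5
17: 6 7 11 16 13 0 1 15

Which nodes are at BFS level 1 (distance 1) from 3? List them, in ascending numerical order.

8, 12, 13

Level 0: 3
Level 1: 8, 12, 13
Level 2: 0, 1, 2, 6, 7, 9, 10, 14, 15, 16, 17
Level 3: 4, 5, 11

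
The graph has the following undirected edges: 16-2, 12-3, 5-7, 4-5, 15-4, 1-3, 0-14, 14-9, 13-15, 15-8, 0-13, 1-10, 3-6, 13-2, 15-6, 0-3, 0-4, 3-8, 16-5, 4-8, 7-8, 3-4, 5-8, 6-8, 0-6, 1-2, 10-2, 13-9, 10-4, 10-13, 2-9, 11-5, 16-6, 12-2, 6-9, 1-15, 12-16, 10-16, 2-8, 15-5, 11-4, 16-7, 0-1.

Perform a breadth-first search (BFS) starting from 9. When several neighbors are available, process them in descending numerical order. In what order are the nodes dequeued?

9, 14, 13, 6, 2, 0, 15, 10, 16, 8, 3, 12, 1, 4, 5, 7, 11

Visit 9; enqueue 14, 13, 6, 2 → queue [14, 13, 6, 2]
Visit 14; enqueue 0 → queue [13, 6, 2, 0]
Visit 13; enqueue 15, 10 → queue [6, 2, 0, 15, 10]
Visit 6; enqueue 16, 8, 3 → queue [2, 0, 15, 10, 16, 8, 3]
Visit 2; enqueue 12, 1 → queue [0, 15, 10, 16, 8, 3, 12, 1]
Visit 0; enqueue 4 → queue [15, 10, 16, 8, 3, 12, 1, 4]
Visit 15; enqueue 5 → queue [10, 16, 8, 3, 12, 1, 4, 5]
Visit 10 → queue [16, 8, 3, 12, 1, 4, 5]
Visit 16; enqueue 7 → queue [8, 3, 12, 1, 4, 5, 7]
Visit 8 → queue [3, 12, 1, 4, 5, 7]
Visit 3 → queue [12, 1, 4, 5, 7]
Visit 12 → queue [1, 4, 5, 7]
Visit 1 → queue [4, 5, 7]
Visit 4; enqueue 11 → queue [5, 7, 11]
Visit 5 → queue [7, 11]
Visit 7 → queue [11]
Visit 11 → queue []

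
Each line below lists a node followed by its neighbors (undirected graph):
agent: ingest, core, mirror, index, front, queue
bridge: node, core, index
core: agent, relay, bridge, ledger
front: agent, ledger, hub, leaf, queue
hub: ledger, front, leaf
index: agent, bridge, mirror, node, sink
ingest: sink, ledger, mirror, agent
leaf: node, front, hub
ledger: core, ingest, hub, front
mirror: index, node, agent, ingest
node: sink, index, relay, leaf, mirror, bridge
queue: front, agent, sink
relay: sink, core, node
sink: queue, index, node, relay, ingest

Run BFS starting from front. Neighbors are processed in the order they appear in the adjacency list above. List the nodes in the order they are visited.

Visit front; enqueue agent, ledger, hub, leaf, queue → queue [agent, ledger, hub, leaf, queue]
Visit agent; enqueue ingest, core, mirror, index → queue [ledger, hub, leaf, queue, ingest, core, mirror, index]
Visit ledger → queue [hub, leaf, queue, ingest, core, mirror, index]
Visit hub → queue [leaf, queue, ingest, core, mirror, index]
Visit leaf; enqueue node → queue [queue, ingest, core, mirror, index, node]
Visit queue; enqueue sink → queue [ingest, core, mirror, index, node, sink]
Visit ingest → queue [core, mirror, index, node, sink]
Visit core; enqueue relay, bridge → queue [mirror, index, node, sink, relay, bridge]
Visit mirror → queue [index, node, sink, relay, bridge]
Visit index → queue [node, sink, relay, bridge]
Visit node → queue [sink, relay, bridge]
Visit sink → queue [relay, bridge]
Visit relay → queue [bridge]
Visit bridge → queue []

front -> agent -> ledger -> hub -> leaf -> queue -> ingest -> core -> mirror -> index -> node -> sink -> relay -> bridge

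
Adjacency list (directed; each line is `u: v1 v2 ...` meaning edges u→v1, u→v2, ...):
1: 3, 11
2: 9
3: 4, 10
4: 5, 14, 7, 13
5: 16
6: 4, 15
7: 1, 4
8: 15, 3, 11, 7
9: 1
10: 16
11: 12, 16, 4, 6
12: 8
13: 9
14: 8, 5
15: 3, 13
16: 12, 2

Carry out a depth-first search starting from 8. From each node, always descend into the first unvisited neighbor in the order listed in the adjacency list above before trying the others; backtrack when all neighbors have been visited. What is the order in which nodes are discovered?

8, 15, 3, 4, 5, 16, 12, 2, 9, 1, 11, 6, 14, 7, 13, 10

Visit 8
8 → 15
15 → 3
3 → 4
4 → 5
5 → 16
16 → 12
16 → 2
2 → 9
9 → 1
1 → 11
11 → 6
4 → 14
4 → 7
4 → 13
3 → 10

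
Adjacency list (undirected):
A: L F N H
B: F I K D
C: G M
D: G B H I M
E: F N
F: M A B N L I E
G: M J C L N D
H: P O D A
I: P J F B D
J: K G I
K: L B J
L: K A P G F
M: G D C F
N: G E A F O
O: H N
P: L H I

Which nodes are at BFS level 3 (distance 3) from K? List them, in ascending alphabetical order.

Level 0: K
Level 1: B, J, L
Level 2: A, D, F, G, I, P
Level 3: C, E, H, M, N
Level 4: O

C, E, H, M, N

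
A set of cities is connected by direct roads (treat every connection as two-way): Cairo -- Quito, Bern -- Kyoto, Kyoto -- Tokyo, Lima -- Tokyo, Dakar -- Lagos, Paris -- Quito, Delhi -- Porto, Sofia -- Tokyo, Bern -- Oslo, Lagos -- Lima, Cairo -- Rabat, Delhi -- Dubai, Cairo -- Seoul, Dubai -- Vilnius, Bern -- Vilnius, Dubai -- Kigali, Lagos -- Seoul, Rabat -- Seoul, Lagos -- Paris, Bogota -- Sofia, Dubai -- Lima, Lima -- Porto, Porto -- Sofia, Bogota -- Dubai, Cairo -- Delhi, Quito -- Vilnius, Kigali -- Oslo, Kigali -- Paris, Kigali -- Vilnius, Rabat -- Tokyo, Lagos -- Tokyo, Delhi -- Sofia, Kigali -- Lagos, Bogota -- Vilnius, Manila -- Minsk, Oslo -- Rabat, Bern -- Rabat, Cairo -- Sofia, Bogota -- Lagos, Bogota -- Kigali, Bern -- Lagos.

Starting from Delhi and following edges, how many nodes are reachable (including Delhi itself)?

BFS from Delhi visits: Delhi, Sofia, Porto, Dubai, Cairo, Tokyo, Bogota, Lima, Vilnius, Kigali, Seoul, Rabat, Quito, Lagos, Kyoto, Bern, Paris, Oslo, Dakar
Reachable nodes: 19 of 21 total.

19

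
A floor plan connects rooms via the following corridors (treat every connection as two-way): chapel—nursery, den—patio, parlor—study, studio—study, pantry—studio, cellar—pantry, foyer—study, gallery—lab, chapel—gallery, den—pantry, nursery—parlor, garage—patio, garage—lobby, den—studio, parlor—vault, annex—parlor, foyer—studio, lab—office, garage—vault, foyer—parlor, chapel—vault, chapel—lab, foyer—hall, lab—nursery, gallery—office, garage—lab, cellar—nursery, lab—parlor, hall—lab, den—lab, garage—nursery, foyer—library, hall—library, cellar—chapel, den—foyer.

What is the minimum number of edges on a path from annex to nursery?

Level 0: annex
Level 1: parlor
Level 2: foyer, lab, nursery, study, vault
Level 3: cellar, chapel, den, gallery, garage, hall, library, office, studio
Level 4: lobby, pantry, patio
nursery first appears at level 2.

2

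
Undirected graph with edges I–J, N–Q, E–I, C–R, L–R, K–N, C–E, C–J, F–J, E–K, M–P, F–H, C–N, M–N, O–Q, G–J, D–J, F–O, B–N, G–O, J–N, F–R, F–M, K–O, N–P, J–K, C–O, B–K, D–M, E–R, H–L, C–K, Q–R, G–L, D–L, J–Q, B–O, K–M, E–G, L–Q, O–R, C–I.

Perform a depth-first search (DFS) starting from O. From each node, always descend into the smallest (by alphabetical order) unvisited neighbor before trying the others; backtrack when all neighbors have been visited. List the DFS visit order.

O, B, K, C, E, G, J, D, L, H, F, M, N, P, Q, R, I

Visit O
O → B
B → K
K → C
C → E
E → G
G → J
J → D
D → L
L → H
H → F
F → M
M → N
N → P
N → Q
Q → R
J → I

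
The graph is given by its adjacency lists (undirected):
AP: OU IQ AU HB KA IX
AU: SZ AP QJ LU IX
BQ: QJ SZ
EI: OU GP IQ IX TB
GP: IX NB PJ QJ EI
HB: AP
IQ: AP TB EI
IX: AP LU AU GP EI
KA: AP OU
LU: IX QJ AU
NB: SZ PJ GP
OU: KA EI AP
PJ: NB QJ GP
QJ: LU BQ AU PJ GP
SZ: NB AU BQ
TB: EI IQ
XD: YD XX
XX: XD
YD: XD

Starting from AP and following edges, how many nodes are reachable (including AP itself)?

16

BFS from AP visits: AP, OU, KA, IX, IQ, HB, AU, EI, LU, GP, TB, SZ, QJ, PJ, NB, BQ
Reachable nodes: 16 of 19 total.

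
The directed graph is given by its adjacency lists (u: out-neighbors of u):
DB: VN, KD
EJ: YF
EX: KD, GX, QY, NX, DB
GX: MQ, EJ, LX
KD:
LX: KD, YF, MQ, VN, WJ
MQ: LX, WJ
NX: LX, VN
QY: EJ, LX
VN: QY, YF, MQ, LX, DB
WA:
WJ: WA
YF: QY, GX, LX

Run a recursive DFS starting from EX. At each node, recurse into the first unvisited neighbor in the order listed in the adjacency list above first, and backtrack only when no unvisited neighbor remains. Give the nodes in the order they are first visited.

Visit EX
EX → KD
EX → GX
GX → MQ
MQ → LX
LX → YF
YF → QY
QY → EJ
LX → VN
VN → DB
LX → WJ
WJ → WA
EX → NX

EX, KD, GX, MQ, LX, YF, QY, EJ, VN, DB, WJ, WA, NX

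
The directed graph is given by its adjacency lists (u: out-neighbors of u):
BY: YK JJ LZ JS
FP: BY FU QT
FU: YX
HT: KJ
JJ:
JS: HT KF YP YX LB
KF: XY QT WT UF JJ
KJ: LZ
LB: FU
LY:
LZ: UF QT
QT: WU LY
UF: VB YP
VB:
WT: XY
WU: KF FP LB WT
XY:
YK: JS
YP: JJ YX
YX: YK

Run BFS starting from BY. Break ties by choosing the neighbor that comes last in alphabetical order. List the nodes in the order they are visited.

Visit BY; enqueue YK, LZ, JS, JJ → queue [YK, LZ, JS, JJ]
Visit YK → queue [LZ, JS, JJ]
Visit LZ; enqueue UF, QT → queue [JS, JJ, UF, QT]
Visit JS; enqueue YX, YP, LB, KF, HT → queue [JJ, UF, QT, YX, YP, LB, KF, HT]
Visit JJ → queue [UF, QT, YX, YP, LB, KF, HT]
Visit UF; enqueue VB → queue [QT, YX, YP, LB, KF, HT, VB]
Visit QT; enqueue WU, LY → queue [YX, YP, LB, KF, HT, VB, WU, LY]
Visit YX → queue [YP, LB, KF, HT, VB, WU, LY]
Visit YP → queue [LB, KF, HT, VB, WU, LY]
Visit LB; enqueue FU → queue [KF, HT, VB, WU, LY, FU]
Visit KF; enqueue XY, WT → queue [HT, VB, WU, LY, FU, XY, WT]
Visit HT; enqueue KJ → queue [VB, WU, LY, FU, XY, WT, KJ]
Visit VB → queue [WU, LY, FU, XY, WT, KJ]
Visit WU; enqueue FP → queue [LY, FU, XY, WT, KJ, FP]
Visit LY → queue [FU, XY, WT, KJ, FP]
Visit FU → queue [XY, WT, KJ, FP]
Visit XY → queue [WT, KJ, FP]
Visit WT → queue [KJ, FP]
Visit KJ → queue [FP]
Visit FP → queue []

BY YK LZ JS JJ UF QT YX YP LB KF HT VB WU LY FU XY WT KJ FP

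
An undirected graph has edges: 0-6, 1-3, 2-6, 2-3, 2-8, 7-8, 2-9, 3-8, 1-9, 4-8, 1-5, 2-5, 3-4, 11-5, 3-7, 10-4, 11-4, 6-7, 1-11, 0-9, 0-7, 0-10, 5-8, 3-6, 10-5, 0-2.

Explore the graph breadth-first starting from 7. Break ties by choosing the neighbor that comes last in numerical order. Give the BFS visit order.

7, 8, 6, 3, 0, 5, 4, 2, 1, 10, 9, 11

Visit 7; enqueue 8, 6, 3, 0 → queue [8, 6, 3, 0]
Visit 8; enqueue 5, 4, 2 → queue [6, 3, 0, 5, 4, 2]
Visit 6 → queue [3, 0, 5, 4, 2]
Visit 3; enqueue 1 → queue [0, 5, 4, 2, 1]
Visit 0; enqueue 10, 9 → queue [5, 4, 2, 1, 10, 9]
Visit 5; enqueue 11 → queue [4, 2, 1, 10, 9, 11]
Visit 4 → queue [2, 1, 10, 9, 11]
Visit 2 → queue [1, 10, 9, 11]
Visit 1 → queue [10, 9, 11]
Visit 10 → queue [9, 11]
Visit 9 → queue [11]
Visit 11 → queue []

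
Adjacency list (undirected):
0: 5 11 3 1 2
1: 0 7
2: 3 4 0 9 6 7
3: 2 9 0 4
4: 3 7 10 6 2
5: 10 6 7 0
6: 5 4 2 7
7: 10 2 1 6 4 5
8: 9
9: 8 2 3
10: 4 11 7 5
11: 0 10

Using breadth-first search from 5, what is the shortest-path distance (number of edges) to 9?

3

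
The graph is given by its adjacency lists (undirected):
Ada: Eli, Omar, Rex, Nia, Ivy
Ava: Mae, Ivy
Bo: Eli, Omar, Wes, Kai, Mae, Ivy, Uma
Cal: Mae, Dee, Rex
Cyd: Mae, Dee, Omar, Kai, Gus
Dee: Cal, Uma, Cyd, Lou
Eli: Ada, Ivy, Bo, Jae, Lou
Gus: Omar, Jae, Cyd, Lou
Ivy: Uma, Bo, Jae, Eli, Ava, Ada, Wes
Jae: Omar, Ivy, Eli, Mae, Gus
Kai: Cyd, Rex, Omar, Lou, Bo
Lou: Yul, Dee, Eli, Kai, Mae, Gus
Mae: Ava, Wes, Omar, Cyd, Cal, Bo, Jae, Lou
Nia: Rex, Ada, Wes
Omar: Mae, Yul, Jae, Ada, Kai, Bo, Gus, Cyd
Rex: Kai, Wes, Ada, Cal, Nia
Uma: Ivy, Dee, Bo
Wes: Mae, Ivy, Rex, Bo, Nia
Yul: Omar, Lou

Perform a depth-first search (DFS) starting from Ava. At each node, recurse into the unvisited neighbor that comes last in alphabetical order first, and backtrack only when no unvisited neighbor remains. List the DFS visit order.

Visit Ava
Ava → Mae
Mae → Wes
Wes → Rex
Rex → Nia
Nia → Ada
Ada → Omar
Omar → Yul
Yul → Lou
Lou → Kai
Kai → Cyd
Cyd → Gus
Gus → Jae
Jae → Ivy
Ivy → Uma
Uma → Dee
Dee → Cal
Uma → Bo
Bo → Eli

Ava Mae Wes Rex Nia Ada Omar Yul Lou Kai Cyd Gus Jae Ivy Uma Dee Cal Bo Eli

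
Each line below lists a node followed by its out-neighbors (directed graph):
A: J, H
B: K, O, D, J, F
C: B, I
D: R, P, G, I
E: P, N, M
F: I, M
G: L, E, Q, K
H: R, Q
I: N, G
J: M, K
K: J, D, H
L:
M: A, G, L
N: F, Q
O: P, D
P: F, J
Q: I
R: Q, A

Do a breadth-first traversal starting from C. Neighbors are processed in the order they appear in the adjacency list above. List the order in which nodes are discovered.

C → B → I → K → O → D → J → F → N → G → H → P → R → M → Q → L → E → A

Visit C; enqueue B, I → queue [B, I]
Visit B; enqueue K, O, D, J, F → queue [I, K, O, D, J, F]
Visit I; enqueue N, G → queue [K, O, D, J, F, N, G]
Visit K; enqueue H → queue [O, D, J, F, N, G, H]
Visit O; enqueue P → queue [D, J, F, N, G, H, P]
Visit D; enqueue R → queue [J, F, N, G, H, P, R]
Visit J; enqueue M → queue [F, N, G, H, P, R, M]
Visit F → queue [N, G, H, P, R, M]
Visit N; enqueue Q → queue [G, H, P, R, M, Q]
Visit G; enqueue L, E → queue [H, P, R, M, Q, L, E]
Visit H → queue [P, R, M, Q, L, E]
Visit P → queue [R, M, Q, L, E]
Visit R; enqueue A → queue [M, Q, L, E, A]
Visit M → queue [Q, L, E, A]
Visit Q → queue [L, E, A]
Visit L → queue [E, A]
Visit E → queue [A]
Visit A → queue []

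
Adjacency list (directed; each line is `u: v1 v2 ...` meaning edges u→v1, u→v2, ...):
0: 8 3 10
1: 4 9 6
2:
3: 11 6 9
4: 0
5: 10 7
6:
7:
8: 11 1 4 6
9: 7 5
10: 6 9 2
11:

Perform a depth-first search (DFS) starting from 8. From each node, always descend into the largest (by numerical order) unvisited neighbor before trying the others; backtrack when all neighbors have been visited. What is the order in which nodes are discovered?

8 -> 11 -> 6 -> 4 -> 0 -> 10 -> 9 -> 7 -> 5 -> 2 -> 3 -> 1

Visit 8
8 → 11
8 → 6
8 → 4
4 → 0
0 → 10
10 → 9
9 → 7
9 → 5
10 → 2
0 → 3
8 → 1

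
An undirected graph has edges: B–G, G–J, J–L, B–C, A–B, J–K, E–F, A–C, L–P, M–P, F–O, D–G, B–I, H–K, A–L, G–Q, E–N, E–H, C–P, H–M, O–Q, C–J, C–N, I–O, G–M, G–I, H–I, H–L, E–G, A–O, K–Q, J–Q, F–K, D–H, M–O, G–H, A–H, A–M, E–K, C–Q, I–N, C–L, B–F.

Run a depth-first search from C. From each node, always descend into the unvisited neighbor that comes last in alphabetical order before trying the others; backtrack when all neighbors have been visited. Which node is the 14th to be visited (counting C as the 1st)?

D

Visit C
C → Q
Q → O
O → M
M → P
P → L
L → J
J → K
K → H
H → I
I → N
N → E
E → G
G → D
G → B
B → F
B → A

Visit order: C, Q, O, M, P, L, J, K, H, I, N, E, G, D, B, F, A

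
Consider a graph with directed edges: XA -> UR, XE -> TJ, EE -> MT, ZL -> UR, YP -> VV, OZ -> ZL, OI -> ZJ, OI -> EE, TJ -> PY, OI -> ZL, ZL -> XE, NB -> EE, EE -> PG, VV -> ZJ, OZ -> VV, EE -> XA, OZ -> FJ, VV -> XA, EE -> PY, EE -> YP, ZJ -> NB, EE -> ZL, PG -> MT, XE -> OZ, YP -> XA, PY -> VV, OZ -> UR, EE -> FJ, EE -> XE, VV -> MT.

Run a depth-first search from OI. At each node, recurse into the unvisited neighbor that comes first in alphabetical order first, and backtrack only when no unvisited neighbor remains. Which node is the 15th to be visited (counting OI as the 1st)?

Visit OI
OI → EE
EE → FJ
EE → MT
EE → PG
EE → PY
PY → VV
VV → XA
XA → UR
VV → ZJ
ZJ → NB
EE → XE
XE → OZ
OZ → ZL
XE → TJ
EE → YP

Visit order: OI, EE, FJ, MT, PG, PY, VV, XA, UR, ZJ, NB, XE, OZ, ZL, TJ, YP

TJ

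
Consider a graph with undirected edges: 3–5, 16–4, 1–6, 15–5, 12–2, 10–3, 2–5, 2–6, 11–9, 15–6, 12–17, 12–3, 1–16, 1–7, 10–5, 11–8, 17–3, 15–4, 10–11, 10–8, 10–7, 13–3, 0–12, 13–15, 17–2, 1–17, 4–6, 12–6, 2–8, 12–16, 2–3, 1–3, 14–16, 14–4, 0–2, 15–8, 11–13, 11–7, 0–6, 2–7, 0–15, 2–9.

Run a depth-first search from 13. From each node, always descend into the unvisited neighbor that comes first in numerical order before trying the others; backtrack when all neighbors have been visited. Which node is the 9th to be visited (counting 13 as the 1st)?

Visit 13
13 → 3
3 → 1
1 → 6
6 → 0
0 → 2
2 → 5
5 → 10
10 → 7
7 → 11
11 → 8
8 → 15
15 → 4
4 → 14
14 → 16
16 → 12
12 → 17
11 → 9

Visit order: 13, 3, 1, 6, 0, 2, 5, 10, 7, 11, 8, 15, 4, 14, 16, 12, 17, 9

7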